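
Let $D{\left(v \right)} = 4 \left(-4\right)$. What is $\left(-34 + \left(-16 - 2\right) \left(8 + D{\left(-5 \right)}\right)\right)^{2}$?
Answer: $12100$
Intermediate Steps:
$D{\left(v \right)} = -16$
$\left(-34 + \left(-16 - 2\right) \left(8 + D{\left(-5 \right)}\right)\right)^{2} = \left(-34 + \left(-16 - 2\right) \left(8 - 16\right)\right)^{2} = \left(-34 - -144\right)^{2} = \left(-34 + 144\right)^{2} = 110^{2} = 12100$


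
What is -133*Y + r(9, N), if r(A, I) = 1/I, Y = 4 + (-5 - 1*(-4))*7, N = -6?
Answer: 2393/6 ≈ 398.83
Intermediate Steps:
Y = -3 (Y = 4 + (-5 + 4)*7 = 4 - 1*7 = 4 - 7 = -3)
-133*Y + r(9, N) = -133*(-3) + 1/(-6) = 399 - ⅙ = 2393/6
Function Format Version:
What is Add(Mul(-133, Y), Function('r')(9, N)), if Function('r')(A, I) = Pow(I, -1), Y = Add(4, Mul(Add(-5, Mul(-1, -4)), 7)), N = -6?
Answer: Rational(2393, 6) ≈ 398.83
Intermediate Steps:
Y = -3 (Y = Add(4, Mul(Add(-5, 4), 7)) = Add(4, Mul(-1, 7)) = Add(4, -7) = -3)
Add(Mul(-133, Y), Function('r')(9, N)) = Add(Mul(-133, -3), Pow(-6, -1)) = Add(399, Rational(-1, 6)) = Rational(2393, 6)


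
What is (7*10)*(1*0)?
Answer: 0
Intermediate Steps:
(7*10)*(1*0) = 70*0 = 0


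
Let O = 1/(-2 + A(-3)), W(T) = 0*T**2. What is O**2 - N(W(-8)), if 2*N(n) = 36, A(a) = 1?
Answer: -17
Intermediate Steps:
W(T) = 0
N(n) = 18 (N(n) = (1/2)*36 = 18)
O = -1 (O = 1/(-2 + 1) = 1/(-1) = -1)
O**2 - N(W(-8)) = (-1)**2 - 1*18 = 1 - 18 = -17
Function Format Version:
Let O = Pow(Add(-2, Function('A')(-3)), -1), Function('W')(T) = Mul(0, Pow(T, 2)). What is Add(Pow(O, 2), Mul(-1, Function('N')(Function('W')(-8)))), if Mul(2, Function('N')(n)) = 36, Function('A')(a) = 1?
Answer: -17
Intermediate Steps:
Function('W')(T) = 0
Function('N')(n) = 18 (Function('N')(n) = Mul(Rational(1, 2), 36) = 18)
O = -1 (O = Pow(Add(-2, 1), -1) = Pow(-1, -1) = -1)
Add(Pow(O, 2), Mul(-1, Function('N')(Function('W')(-8)))) = Add(Pow(-1, 2), Mul(-1, 18)) = Add(1, -18) = -17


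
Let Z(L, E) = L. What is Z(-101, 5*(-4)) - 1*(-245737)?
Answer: 245636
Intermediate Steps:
Z(-101, 5*(-4)) - 1*(-245737) = -101 - 1*(-245737) = -101 + 245737 = 245636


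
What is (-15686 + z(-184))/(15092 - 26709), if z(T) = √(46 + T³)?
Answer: 15686/11617 - 3*I*√692162/11617 ≈ 1.3503 - 0.21485*I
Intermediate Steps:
(-15686 + z(-184))/(15092 - 26709) = (-15686 + √(46 + (-184)³))/(15092 - 26709) = (-15686 + √(46 - 6229504))/(-11617) = (-15686 + √(-6229458))*(-1/11617) = (-15686 + 3*I*√692162)*(-1/11617) = 15686/11617 - 3*I*√692162/11617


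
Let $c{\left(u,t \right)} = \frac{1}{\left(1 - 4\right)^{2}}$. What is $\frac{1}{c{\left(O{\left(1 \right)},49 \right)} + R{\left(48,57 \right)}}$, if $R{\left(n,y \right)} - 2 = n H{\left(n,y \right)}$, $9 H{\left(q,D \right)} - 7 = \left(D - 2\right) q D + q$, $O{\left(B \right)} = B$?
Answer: $\frac{9}{7225699} \approx 1.2456 \cdot 10^{-6}$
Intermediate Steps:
$H{\left(q,D \right)} = \frac{7}{9} + \frac{q}{9} + \frac{D q \left(-2 + D\right)}{9}$ ($H{\left(q,D \right)} = \frac{7}{9} + \frac{\left(D - 2\right) q D + q}{9} = \frac{7}{9} + \frac{\left(-2 + D\right) q D + q}{9} = \frac{7}{9} + \frac{q \left(-2 + D\right) D + q}{9} = \frac{7}{9} + \frac{D q \left(-2 + D\right) + q}{9} = \frac{7}{9} + \frac{q + D q \left(-2 + D\right)}{9} = \frac{7}{9} + \left(\frac{q}{9} + \frac{D q \left(-2 + D\right)}{9}\right) = \frac{7}{9} + \frac{q}{9} + \frac{D q \left(-2 + D\right)}{9}$)
$c{\left(u,t \right)} = \frac{1}{9}$ ($c{\left(u,t \right)} = \frac{1}{\left(-3\right)^{2}} = \frac{1}{9}$)
$R{\left(n,y \right)} = 2 + n \left(\frac{7}{9} + \frac{n}{9} - \frac{2 n y}{9} + \frac{n y^{2}}{9}\right)$ ($R{\left(n,y \right)} = 2 + n \left(\frac{7}{9} + \frac{n}{9} - \frac{2 y n}{9} + \frac{n y^{2}}{9}\right) = 2 + n \left(\frac{7}{9} + \frac{n}{9} - \frac{2 n y}{9} + \frac{n y^{2}}{9}\right)$)
$\frac{1}{c{\left(O{\left(1 \right)},49 \right)} + R{\left(48,57 \right)}} = \frac{1}{\frac{1}{9} + \left(2 + \frac{1}{9} \cdot 48 \left(7 + 48 + 48 \cdot 57^{2} - 96 \cdot 57\right)\right)} = \frac{1}{\frac{1}{9} + \left(2 + \frac{1}{9} \cdot 48 \left(7 + 48 + 48 \cdot 3249 - 5472\right)\right)} = \frac{1}{\frac{1}{9} + \left(2 + \frac{1}{9} \cdot 48 \left(7 + 48 + 155952 - 5472\right)\right)} = \frac{1}{\frac{1}{9} + \left(2 + \frac{1}{9} \cdot 48 \cdot 150535\right)} = \frac{1}{\frac{1}{9} + \left(2 + \frac{2408560}{3}\right)} = \frac{1}{\frac{1}{9} + \frac{2408566}{3}} = \frac{1}{\frac{7225699}{9}} = \frac{9}{7225699}$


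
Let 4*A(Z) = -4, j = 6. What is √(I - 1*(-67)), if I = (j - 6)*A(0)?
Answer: √67 ≈ 8.1853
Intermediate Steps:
A(Z) = -1 (A(Z) = (¼)*(-4) = -1)
I = 0 (I = (6 - 6)*(-1) = 0*(-1) = 0)
√(I - 1*(-67)) = √(0 - 1*(-67)) = √(0 + 67) = √67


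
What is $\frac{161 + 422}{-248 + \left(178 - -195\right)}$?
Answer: $\frac{583}{125} \approx 4.664$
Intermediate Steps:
$\frac{161 + 422}{-248 + \left(178 - -195\right)} = \frac{583}{-248 + \left(178 + 195\right)} = \frac{583}{-248 + 373} = \frac{583}{125}$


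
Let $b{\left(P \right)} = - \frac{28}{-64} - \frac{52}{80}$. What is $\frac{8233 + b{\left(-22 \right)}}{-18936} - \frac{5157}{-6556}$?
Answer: $\frac{291191981}{827629440} \approx 0.35184$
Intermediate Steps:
$b{\left(P \right)} = - \frac{17}{80}$ ($b{\left(P \right)} = \left(-28\right) \left(- \frac{1}{64}\right) - \frac{13}{20} = \frac{7}{16} - \frac{13}{20} = - \frac{17}{80}$)
$\frac{8233 + b{\left(-22 \right)}}{-18936} - \frac{5157}{-6556} = \frac{8233 - \frac{17}{80}}{-18936} - \frac{5157}{-6556} = \frac{658623}{80} \left(- \frac{1}{18936}\right) - - \frac{5157}{6556} = - \frac{219541}{504960} + \frac{5157}{6556} = \frac{291191981}{827629440}$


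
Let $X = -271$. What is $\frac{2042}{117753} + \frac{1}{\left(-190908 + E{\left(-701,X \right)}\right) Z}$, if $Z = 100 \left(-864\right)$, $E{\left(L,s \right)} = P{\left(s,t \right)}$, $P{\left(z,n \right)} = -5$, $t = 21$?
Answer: $\frac{11227517204051}{647440660483200} \approx 0.017341$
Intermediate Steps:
$E{\left(L,s \right)} = -5$
$Z = -86400$
$\frac{2042}{117753} + \frac{1}{\left(-190908 + E{\left(-701,X \right)}\right) Z} = \frac{2042}{117753} + \frac{1}{\left(-190908 - 5\right) \left(-86400\right)} = 2042 \cdot \frac{1}{117753} + \frac{1}{-190913} \left(- \frac{1}{86400}\right) = \frac{2042}{117753} - - \frac{1}{16494883200} = \frac{2042}{117753} + \frac{1}{16494883200} = \frac{11227517204051}{647440660483200}$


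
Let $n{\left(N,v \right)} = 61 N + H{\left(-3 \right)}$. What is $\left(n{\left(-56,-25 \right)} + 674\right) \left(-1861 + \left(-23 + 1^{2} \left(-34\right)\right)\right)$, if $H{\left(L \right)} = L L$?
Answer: $5241894$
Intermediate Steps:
$H{\left(L \right)} = L^{2}$
$n{\left(N,v \right)} = 9 + 61 N$ ($n{\left(N,v \right)} = 61 N + \left(-3\right)^{2} = 61 N + 9 = 9 + 61 N$)
$\left(n{\left(-56,-25 \right)} + 674\right) \left(-1861 + \left(-23 + 1^{2} \left(-34\right)\right)\right) = \left(\left(9 + 61 \left(-56\right)\right) + 674\right) \left(-1861 + \left(-23 + 1^{2} \left(-34\right)\right)\right) = \left(\left(9 - 3416\right) + 674\right) \left(-1861 + \left(-23 + 1 \left(-34\right)\right)\right) = \left(-3407 + 674\right) \left(-1861 - 57\right) = - 2733 \left(-1861 - 57\right) = \left(-2733\right) \left(-1918\right) = 5241894$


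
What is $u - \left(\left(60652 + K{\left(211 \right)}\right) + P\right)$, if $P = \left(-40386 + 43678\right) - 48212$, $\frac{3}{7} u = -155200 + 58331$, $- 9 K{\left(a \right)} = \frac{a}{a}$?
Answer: $- \frac{2175836}{9} \approx -2.4176 \cdot 10^{5}$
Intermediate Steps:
$K{\left(a \right)} = - \frac{1}{9}$ ($K{\left(a \right)} = - \frac{a \frac{1}{a}}{9} = \left(- \frac{1}{9}\right) 1 = - \frac{1}{9}$)
$u = - \frac{678083}{3}$ ($u = \frac{7 \left(-155200 + 58331\right)}{3} = \frac{7}{3} \left(-96869\right) = - \frac{678083}{3} \approx -2.2603 \cdot 10^{5}$)
$P = -44920$ ($P = 3292 - 48212 = -44920$)
$u - \left(\left(60652 + K{\left(211 \right)}\right) + P\right) = - \frac{678083}{3} - \left(\left(60652 - \frac{1}{9}\right) - 44920\right) = - \frac{678083}{3} - \left(\frac{545867}{9} - 44920\right) = - \frac{678083}{3} - \frac{141587}{9} = - \frac{2175836}{9}$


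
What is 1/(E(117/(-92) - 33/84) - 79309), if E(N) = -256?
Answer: -1/79565 ≈ -1.2568e-5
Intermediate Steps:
1/(E(117/(-92) - 33/84) - 79309) = 1/(-256 - 79309) = 1/(-79565) = -1/79565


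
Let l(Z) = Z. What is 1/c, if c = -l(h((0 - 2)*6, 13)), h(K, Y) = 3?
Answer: -⅓ ≈ -0.33333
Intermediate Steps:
c = -3 (c = -1*3 = -3)
1/c = 1/(-3) = -⅓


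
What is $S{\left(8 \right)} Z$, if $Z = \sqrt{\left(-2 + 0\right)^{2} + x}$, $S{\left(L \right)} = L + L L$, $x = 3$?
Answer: $72 \sqrt{7} \approx 190.49$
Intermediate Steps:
$S{\left(L \right)} = L + L^{2}$
$Z = \sqrt{7}$ ($Z = \sqrt{\left(-2 + 0\right)^{2} + 3} = \sqrt{\left(-2\right)^{2} + 3} = \sqrt{4 + 3} = \sqrt{7} \approx 2.6458$)
$S{\left(8 \right)} Z = 8 \left(1 + 8\right) \sqrt{7} = 8 \cdot 9 \sqrt{7} = 72 \sqrt{7}$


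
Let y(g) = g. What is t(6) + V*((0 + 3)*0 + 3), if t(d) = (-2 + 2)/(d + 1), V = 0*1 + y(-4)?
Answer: -12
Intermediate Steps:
V = -4 (V = 0*1 - 4 = 0 - 4 = -4)
t(d) = 0 (t(d) = 0/(1 + d) = 0)
t(6) + V*((0 + 3)*0 + 3) = 0 - 4*((0 + 3)*0 + 3) = 0 - 4*(3*0 + 3) = 0 - 4*(0 + 3) = 0 - 4*3 = 0 - 12 = -12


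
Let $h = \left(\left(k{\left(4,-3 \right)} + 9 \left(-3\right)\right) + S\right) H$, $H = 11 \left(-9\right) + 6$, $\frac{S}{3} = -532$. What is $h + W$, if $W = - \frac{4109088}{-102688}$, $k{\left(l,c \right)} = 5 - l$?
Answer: $\frac{484193223}{3209} \approx 1.5089 \cdot 10^{5}$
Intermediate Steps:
$S = -1596$ ($S = 3 \left(-532\right) = -1596$)
$H = -93$ ($H = -99 + 6 = -93$)
$W = \frac{128409}{3209}$ ($W = \left(-4109088\right) \left(- \frac{1}{102688}\right) = \frac{128409}{3209} \approx 40.015$)
$h = 150846$ ($h = \left(\left(\left(5 - 4\right) + 9 \left(-3\right)\right) - 1596\right) \left(-93\right) = \left(\left(\left(5 - 4\right) - 27\right) - 1596\right) \left(-93\right) = \left(\left(1 - 27\right) - 1596\right) \left(-93\right) = \left(-26 - 1596\right) \left(-93\right) = \left(-1622\right) \left(-93\right) = 150846$)
$h + W = 150846 + \frac{128409}{3209} = \frac{484193223}{3209}$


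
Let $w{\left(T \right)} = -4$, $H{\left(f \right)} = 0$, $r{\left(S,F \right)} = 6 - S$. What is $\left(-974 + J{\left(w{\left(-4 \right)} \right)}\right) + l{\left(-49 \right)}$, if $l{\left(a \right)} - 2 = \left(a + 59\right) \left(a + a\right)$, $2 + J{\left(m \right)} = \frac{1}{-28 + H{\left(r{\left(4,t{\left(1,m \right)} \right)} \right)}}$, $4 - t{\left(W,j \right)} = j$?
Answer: $- \frac{54713}{28} \approx -1954.0$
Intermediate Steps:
$t{\left(W,j \right)} = 4 - j$
$J{\left(m \right)} = - \frac{57}{28}$ ($J{\left(m \right)} = -2 + \frac{1}{-28 + 0} = -2 + \frac{1}{-28} = -2 - \frac{1}{28} = - \frac{57}{28}$)
$l{\left(a \right)} = 2 + 2 a \left(59 + a\right)$ ($l{\left(a \right)} = 2 + \left(a + 59\right) \left(a + a\right) = 2 + \left(59 + a\right) 2 a = 2 + 2 a \left(59 + a\right)$)
$\left(-974 + J{\left(w{\left(-4 \right)} \right)}\right) + l{\left(-49 \right)} = \left(-974 - \frac{57}{28}\right) + \left(2 + 2 \left(-49\right)^{2} + 118 \left(-49\right)\right) = - \frac{27329}{28} + \left(2 + 2 \cdot 2401 - 5782\right) = - \frac{27329}{28} + \left(2 + 4802 - 5782\right) = - \frac{27329}{28} - 978 = - \frac{54713}{28}$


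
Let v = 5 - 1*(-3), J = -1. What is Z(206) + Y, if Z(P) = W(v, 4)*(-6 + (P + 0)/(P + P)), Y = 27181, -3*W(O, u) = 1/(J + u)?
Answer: 489269/18 ≈ 27182.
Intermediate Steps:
v = 8 (v = 5 + 3 = 8)
W(O, u) = -1/(3*(-1 + u))
Z(P) = 11/18 (Z(P) = (-1/(-3 + 3*4))*(-6 + (P + 0)/(P + P)) = (-1/(-3 + 12))*(-6 + P/((2*P))) = (-1/9)*(-6 + P*(1/(2*P))) = (-1*1/9)*(-6 + 1/2) = -1/9*(-11/2) = 11/18)
Z(206) + Y = 11/18 + 27181 = 489269/18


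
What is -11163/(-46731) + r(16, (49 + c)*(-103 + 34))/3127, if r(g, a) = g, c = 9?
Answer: 11884799/48709279 ≈ 0.24399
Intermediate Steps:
-11163/(-46731) + r(16, (49 + c)*(-103 + 34))/3127 = -11163/(-46731) + 16/3127 = -11163*(-1/46731) + 16*(1/3127) = 3721/15577 + 16/3127 = 11884799/48709279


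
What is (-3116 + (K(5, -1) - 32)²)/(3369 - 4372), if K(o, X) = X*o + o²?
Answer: 2972/1003 ≈ 2.9631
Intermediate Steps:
K(o, X) = o² + X*o
(-3116 + (K(5, -1) - 32)²)/(3369 - 4372) = (-3116 + (5*(-1 + 5) - 32)²)/(3369 - 4372) = (-3116 + (5*4 - 32)²)/(-1003) = (-3116 + (20 - 32)²)*(-1/1003) = (-3116 + (-12)²)*(-1/1003) = (-3116 + 144)*(-1/1003) = -2972*(-1/1003) = 2972/1003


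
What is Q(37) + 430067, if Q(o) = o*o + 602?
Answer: 432038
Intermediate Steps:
Q(o) = 602 + o² (Q(o) = o² + 602 = 602 + o²)
Q(37) + 430067 = (602 + 37²) + 430067 = (602 + 1369) + 430067 = 1971 + 430067 = 432038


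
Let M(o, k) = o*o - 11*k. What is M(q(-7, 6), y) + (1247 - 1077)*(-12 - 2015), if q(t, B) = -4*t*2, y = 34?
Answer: -341828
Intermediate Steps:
q(t, B) = -8*t
M(o, k) = o**2 - 11*k
M(q(-7, 6), y) + (1247 - 1077)*(-12 - 2015) = ((-8*(-7))**2 - 11*34) + (1247 - 1077)*(-12 - 2015) = (56**2 - 374) + 170*(-2027) = (3136 - 374) - 344590 = 2762 - 344590 = -341828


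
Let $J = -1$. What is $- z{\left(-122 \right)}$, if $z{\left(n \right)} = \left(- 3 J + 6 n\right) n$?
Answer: $-88938$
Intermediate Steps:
$z{\left(n \right)} = n \left(3 + 6 n\right)$ ($z{\left(n \right)} = \left(\left(-3\right) \left(-1\right) + 6 n\right) n = \left(3 + 6 n\right) n = n \left(3 + 6 n\right)$)
$- z{\left(-122 \right)} = - 3 \left(-122\right) \left(1 + 2 \left(-122\right)\right) = - 3 \left(-122\right) \left(1 - 244\right) = - 3 \left(-122\right) \left(-243\right) = \left(-1\right) 88938 = -88938$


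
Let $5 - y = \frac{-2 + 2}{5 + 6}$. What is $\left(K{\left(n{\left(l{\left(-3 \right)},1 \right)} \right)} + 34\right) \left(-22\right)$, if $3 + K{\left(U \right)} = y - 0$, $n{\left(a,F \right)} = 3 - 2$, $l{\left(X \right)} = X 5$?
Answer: $-792$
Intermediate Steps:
$l{\left(X \right)} = 5 X$
$y = 5$ ($y = 5 - \frac{-2 + 2}{5 + 6} = 5 - \frac{0}{11} = 5 - 0 \cdot \frac{1}{11} = 5 - 0 = 5 + 0 = 5$)
$n{\left(a,F \right)} = 1$ ($n{\left(a,F \right)} = 3 - 2 = 1$)
$K{\left(U \right)} = 2$ ($K{\left(U \right)} = -3 + \left(5 - 0\right) = -3 + \left(5 + 0\right) = -3 + 5 = 2$)
$\left(K{\left(n{\left(l{\left(-3 \right)},1 \right)} \right)} + 34\right) \left(-22\right) = \left(2 + 34\right) \left(-22\right) = 36 \left(-22\right) = -792$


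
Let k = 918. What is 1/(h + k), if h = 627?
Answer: 1/1545 ≈ 0.00064725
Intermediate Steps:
1/(h + k) = 1/(627 + 918) = 1/1545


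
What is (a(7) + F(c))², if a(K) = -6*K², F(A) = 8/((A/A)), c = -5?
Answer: 81796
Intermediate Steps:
F(A) = 8 (F(A) = 8/1 = 8*1 = 8)
(a(7) + F(c))² = (-6*7² + 8)² = (-6*49 + 8)² = (-294 + 8)² = (-286)² = 81796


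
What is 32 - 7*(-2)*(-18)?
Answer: -220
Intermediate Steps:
32 - 7*(-2)*(-18) = 32 + 14*(-18) = 32 - 252 = -220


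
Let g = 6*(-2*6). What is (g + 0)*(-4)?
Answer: 288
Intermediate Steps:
g = -72 (g = 6*(-12) = -72)
(g + 0)*(-4) = (-72 + 0)*(-4) = -72*(-4) = 288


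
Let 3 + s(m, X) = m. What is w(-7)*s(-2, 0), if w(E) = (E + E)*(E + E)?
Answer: -980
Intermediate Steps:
s(m, X) = -3 + m
w(E) = 4*E² (w(E) = (2*E)*(2*E) = 4*E²)
w(-7)*s(-2, 0) = (4*(-7)²)*(-3 - 2) = (4*49)*(-5) = 196*(-5) = -980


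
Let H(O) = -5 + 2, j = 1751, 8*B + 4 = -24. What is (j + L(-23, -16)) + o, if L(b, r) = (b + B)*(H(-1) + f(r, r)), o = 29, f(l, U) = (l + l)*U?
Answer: -23417/2 ≈ -11709.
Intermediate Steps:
B = -7/2 (B = -1/2 + (1/8)*(-24) = -1/2 - 3 = -7/2 ≈ -3.5000)
f(l, U) = 2*U*l (f(l, U) = (2*l)*U = 2*U*l)
H(O) = -3
L(b, r) = (-3 + 2*r**2)*(-7/2 + b) (L(b, r) = (b - 7/2)*(-3 + 2*r*r) = (-7/2 + b)*(-3 + 2*r**2) = (-3 + 2*r**2)*(-7/2 + b))
(j + L(-23, -16)) + o = (1751 + (21/2 - 7*(-16)**2 - 3*(-23) + 2*(-23)*(-16)**2)) + 29 = (1751 + (21/2 - 7*256 + 69 + 2*(-23)*256)) + 29 = (1751 + (21/2 - 1792 + 69 - 11776)) + 29 = (1751 - 26977/2) + 29 = -23475/2 + 29 = -23417/2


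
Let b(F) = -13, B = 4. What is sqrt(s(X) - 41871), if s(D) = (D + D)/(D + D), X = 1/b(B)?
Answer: I*sqrt(41870) ≈ 204.62*I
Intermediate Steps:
X = -1/13 (X = 1/(-13) = -1/13 ≈ -0.076923)
s(D) = 1 (s(D) = (2*D)/((2*D)) = (2*D)*(1/(2*D)) = 1)
sqrt(s(X) - 41871) = sqrt(1 - 41871) = sqrt(-41870) = I*sqrt(41870)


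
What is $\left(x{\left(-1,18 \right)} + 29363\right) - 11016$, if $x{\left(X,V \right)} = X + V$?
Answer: $18364$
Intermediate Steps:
$x{\left(X,V \right)} = V + X$
$\left(x{\left(-1,18 \right)} + 29363\right) - 11016 = \left(\left(18 - 1\right) + 29363\right) - 11016 = \left(17 + 29363\right) - 11016 = 29380 - 11016 = 18364$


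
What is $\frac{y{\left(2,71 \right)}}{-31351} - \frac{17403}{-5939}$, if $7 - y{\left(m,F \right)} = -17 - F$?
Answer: $\frac{545037248}{186193589} \approx 2.9273$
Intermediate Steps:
$y{\left(m,F \right)} = 24 + F$ ($y{\left(m,F \right)} = 7 - \left(-17 - F\right) = 7 + \left(17 + F\right) = 24 + F$)
$\frac{y{\left(2,71 \right)}}{-31351} - \frac{17403}{-5939} = \frac{24 + 71}{-31351} - \frac{17403}{-5939} = 95 \left(- \frac{1}{31351}\right) - - \frac{17403}{5939} = - \frac{95}{31351} + \frac{17403}{5939} = \frac{545037248}{186193589}$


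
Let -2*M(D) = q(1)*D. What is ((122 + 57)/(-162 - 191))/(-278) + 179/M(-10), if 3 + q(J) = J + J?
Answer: -17565091/490670 ≈ -35.798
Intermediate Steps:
q(J) = -3 + 2*J (q(J) = -3 + (J + J) = -3 + 2*J)
M(D) = D/2 (M(D) = -(-3 + 2*1)*D/2 = -(-3 + 2)*D/2 = -(-1)*D/2 = D/2)
((122 + 57)/(-162 - 191))/(-278) + 179/M(-10) = ((122 + 57)/(-162 - 191))/(-278) + 179/(((½)*(-10))) = (179/(-353))*(-1/278) + 179/(-5) = (179*(-1/353))*(-1/278) + 179*(-⅕) = -179/353*(-1/278) - 179/5 = 179/98134 - 179/5 = -17565091/490670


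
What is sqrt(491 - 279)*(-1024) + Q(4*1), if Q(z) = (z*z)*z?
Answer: 64 - 2048*sqrt(53) ≈ -14846.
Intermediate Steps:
Q(z) = z**3 (Q(z) = z**2*z = z**3)
sqrt(491 - 279)*(-1024) + Q(4*1) = sqrt(491 - 279)*(-1024) + (4*1)**3 = sqrt(212)*(-1024) + 4**3 = (2*sqrt(53))*(-1024) + 64 = -2048*sqrt(53) + 64 = 64 - 2048*sqrt(53)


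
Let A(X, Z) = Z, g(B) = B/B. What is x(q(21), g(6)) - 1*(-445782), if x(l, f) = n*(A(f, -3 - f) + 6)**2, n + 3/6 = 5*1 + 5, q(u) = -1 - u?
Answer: 445820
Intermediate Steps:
g(B) = 1
n = 19/2 (n = -1/2 + (5*1 + 5) = -1/2 + (5 + 5) = -1/2 + 10 = 19/2 ≈ 9.5000)
x(l, f) = 19*(3 - f)**2/2 (x(l, f) = 19*((-3 - f) + 6)**2/2 = 19*(3 - f)**2/2)
x(q(21), g(6)) - 1*(-445782) = 19*(-3 + 1)**2/2 - 1*(-445782) = (19/2)*(-2)**2 + 445782 = (19/2)*4 + 445782 = 38 + 445782 = 445820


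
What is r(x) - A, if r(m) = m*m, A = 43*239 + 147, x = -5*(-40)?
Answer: 29576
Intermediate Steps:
x = 200
A = 10424 (A = 10277 + 147 = 10424)
r(m) = m²
r(x) - A = 200² - 1*10424 = 40000 - 10424 = 29576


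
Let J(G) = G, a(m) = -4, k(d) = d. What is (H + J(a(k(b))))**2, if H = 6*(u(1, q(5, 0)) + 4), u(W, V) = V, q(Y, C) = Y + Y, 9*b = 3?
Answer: 6400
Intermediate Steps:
b = 1/3 (b = (1/9)*3 = 1/3 ≈ 0.33333)
q(Y, C) = 2*Y
H = 84 (H = 6*(2*5 + 4) = 6*(10 + 4) = 6*14 = 84)
(H + J(a(k(b))))**2 = (84 - 4)**2 = 80**2 = 6400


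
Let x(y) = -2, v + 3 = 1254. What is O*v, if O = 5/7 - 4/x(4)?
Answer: 23769/7 ≈ 3395.6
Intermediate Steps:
v = 1251 (v = -3 + 1254 = 1251)
O = 19/7 (O = 5/7 - 4/(-2) = 5*(⅐) - 4*(-½) = 5/7 + 2 = 19/7 ≈ 2.7143)
O*v = (19/7)*1251 = 23769/7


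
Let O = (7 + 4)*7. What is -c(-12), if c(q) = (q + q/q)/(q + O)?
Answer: 11/65 ≈ 0.16923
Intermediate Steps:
O = 77 (O = 11*7 = 77)
c(q) = (1 + q)/(77 + q) (c(q) = (q + q/q)/(q + 77) = (q + 1)/(77 + q) = (1 + q)/(77 + q))
-c(-12) = -(1 - 12)/(77 - 12) = -(-11)/65 = -1*(-11/65) = 11/65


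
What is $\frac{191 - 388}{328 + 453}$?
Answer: $- \frac{197}{781} \approx -0.25224$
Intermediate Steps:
$\frac{191 - 388}{328 + 453} = - \frac{197}{781}$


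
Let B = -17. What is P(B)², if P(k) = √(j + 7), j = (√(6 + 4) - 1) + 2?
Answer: 8 + √10 ≈ 11.162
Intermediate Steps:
j = 1 + √10 (j = (√10 - 1) + 2 = (-1 + √10) + 2 = 1 + √10 ≈ 4.1623)
P(k) = √(8 + √10) (P(k) = √((1 + √10) + 7) = √(8 + √10))
P(B)² = (√(8 + √10))² = 8 + √10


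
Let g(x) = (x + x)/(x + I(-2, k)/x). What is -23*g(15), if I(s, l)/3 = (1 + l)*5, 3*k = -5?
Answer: -2070/43 ≈ -48.140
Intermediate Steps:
k = -5/3 (k = (⅓)*(-5) = -5/3 ≈ -1.6667)
I(s, l) = 15 + 15*l (I(s, l) = 3*((1 + l)*5) = 3*(5 + 5*l) = 15 + 15*l)
g(x) = 2*x/(x - 10/x) (g(x) = (x + x)/(x + (15 + 15*(-5/3))/x) = (2*x)/(x + (15 - 25)/x) = (2*x)/(x - 10/x) = 2*x/(x - 10/x))
-23*g(15) = -46*15²/(-10 + 15²) = -46*225/(-10 + 225) = -46*225/215 = -23*90/43 = -2070/43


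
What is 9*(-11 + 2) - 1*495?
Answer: -576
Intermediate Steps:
9*(-11 + 2) - 1*495 = 9*(-9) - 495 = -81 - 495 = -576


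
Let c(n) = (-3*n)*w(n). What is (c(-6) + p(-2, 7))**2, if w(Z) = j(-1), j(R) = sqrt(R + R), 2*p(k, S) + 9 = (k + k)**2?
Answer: -2543/4 + 126*I*sqrt(2) ≈ -635.75 + 178.19*I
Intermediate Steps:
p(k, S) = -9/2 + 2*k**2 (p(k, S) = -9/2 + (k + k)**2/2 = -9/2 + (2*k)**2/2 = -9/2 + (4*k**2)/2 = -9/2 + 2*k**2)
j(R) = sqrt(2)*sqrt(R) (j(R) = sqrt(2*R) = sqrt(2)*sqrt(R))
w(Z) = I*sqrt(2) (w(Z) = sqrt(2)*sqrt(-1) = sqrt(2)*I = I*sqrt(2))
c(n) = -3*I*n*sqrt(2) (c(n) = (-3*n)*(I*sqrt(2)) = -3*I*n*sqrt(2))
(c(-6) + p(-2, 7))**2 = (-3*I*(-6)*sqrt(2) + (-9/2 + 2*(-2)**2))**2 = (18*I*sqrt(2) + (-9/2 + 2*4))**2 = (18*I*sqrt(2) + (-9/2 + 8))**2 = (18*I*sqrt(2) + 7/2)**2 = (7/2 + 18*I*sqrt(2))**2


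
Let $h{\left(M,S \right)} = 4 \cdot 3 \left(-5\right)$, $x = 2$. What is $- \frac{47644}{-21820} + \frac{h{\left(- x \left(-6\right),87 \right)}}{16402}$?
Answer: $\frac{97518461}{44736455} \approx 2.1798$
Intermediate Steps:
$h{\left(M,S \right)} = -60$ ($h{\left(M,S \right)} = 12 \left(-5\right) = -60$)
$- \frac{47644}{-21820} + \frac{h{\left(- x \left(-6\right),87 \right)}}{16402} = - \frac{47644}{-21820} - \frac{60}{16402} = \left(-47644\right) \left(- \frac{1}{21820}\right) - \frac{30}{8201} = \frac{11911}{5455} - \frac{30}{8201} = \frac{97518461}{44736455}$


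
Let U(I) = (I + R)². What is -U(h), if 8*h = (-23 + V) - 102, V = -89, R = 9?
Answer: -5041/16 ≈ -315.06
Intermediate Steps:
h = -107/4 (h = ((-23 - 89) - 102)/8 = (-112 - 102)/8 = (⅛)*(-214) = -107/4 ≈ -26.750)
U(I) = (9 + I)² (U(I) = (I + 9)² = (9 + I)²)
-U(h) = -(9 - 107/4)² = -(-71/4)² = -1*5041/16 = -5041/16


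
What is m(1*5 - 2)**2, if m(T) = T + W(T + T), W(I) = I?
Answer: 81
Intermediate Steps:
m(T) = 3*T (m(T) = T + (T + T) = T + 2*T = 3*T)
m(1*5 - 2)**2 = (3*(1*5 - 2))**2 = (3*(5 - 2))**2 = (3*3)**2 = 9**2 = 81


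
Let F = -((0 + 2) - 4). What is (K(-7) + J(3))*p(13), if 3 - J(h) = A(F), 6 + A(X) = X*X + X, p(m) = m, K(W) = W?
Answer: -52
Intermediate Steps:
F = 2 (F = -(2 - 4) = -1*(-2) = 2)
A(X) = -6 + X + X² (A(X) = -6 + (X*X + X) = -6 + (X² + X) = -6 + (X + X²) = -6 + X + X²)
J(h) = 3 (J(h) = 3 - (-6 + 2 + 2²) = 3 - (-6 + 2 + 4) = 3 - 1*0 = 3 + 0 = 3)
(K(-7) + J(3))*p(13) = (-7 + 3)*13 = -4*13 = -52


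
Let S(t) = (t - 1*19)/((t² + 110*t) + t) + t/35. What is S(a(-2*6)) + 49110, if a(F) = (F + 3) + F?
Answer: 46408403/945 ≈ 49109.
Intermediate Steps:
a(F) = 3 + 2*F (a(F) = (3 + F) + F = 3 + 2*F)
S(t) = t/35 + (-19 + t)/(t² + 111*t) (S(t) = (t - 19)/(t² + 111*t) + t*(1/35) = (-19 + t)/(t² + 111*t) + t/35 = t/35 + (-19 + t)/(t² + 111*t))
S(a(-2*6)) + 49110 = (-665 + (3 + 2*(-2*6))³ + 35*(3 + 2*(-2*6)) + 111*(3 + 2*(-2*6))²)/(35*(3 + 2*(-2*6))*(111 + (3 + 2*(-2*6)))) + 49110 = (-665 + (3 + 2*(-12))³ + 35*(3 + 2*(-12)) + 111*(3 + 2*(-12))²)/(35*(3 + 2*(-12))*(111 + (3 + 2*(-12)))) + 49110 = (-665 + (3 - 24)³ + 35*(3 - 24) + 111*(3 - 24)²)/(35*(3 - 24)*(111 + (3 - 24))) + 49110 = (1/35)*(-665 + (-21)³ + 35*(-21) + 111*(-21)²)/(-21*(111 - 21)) + 49110 = (1/35)*(-1/21)*(-665 - 9261 - 735 + 111*441)/90 + 49110 = (1/35)*(-1/21)*(1/90)*(-665 - 9261 - 735 + 48951) + 49110 = (1/35)*(-1/21)*(1/90)*38290 + 49110 = -547/945 + 49110 = 46408403/945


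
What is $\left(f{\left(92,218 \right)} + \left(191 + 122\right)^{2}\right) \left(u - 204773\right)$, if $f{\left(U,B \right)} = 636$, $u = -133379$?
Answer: $-33343477960$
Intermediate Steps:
$\left(f{\left(92,218 \right)} + \left(191 + 122\right)^{2}\right) \left(u - 204773\right) = \left(636 + \left(191 + 122\right)^{2}\right) \left(-133379 - 204773\right) = \left(636 + 313^{2}\right) \left(-338152\right) = \left(636 + 97969\right) \left(-338152\right) = 98605 \left(-338152\right) = -33343477960$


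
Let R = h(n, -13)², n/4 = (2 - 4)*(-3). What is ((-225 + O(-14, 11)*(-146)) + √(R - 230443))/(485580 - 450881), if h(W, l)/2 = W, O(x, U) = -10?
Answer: 1235/34699 + I*√228139/34699 ≈ 0.035592 + 0.013765*I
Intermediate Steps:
n = 24 (n = 4*((2 - 4)*(-3)) = 4*(-2*(-3)) = 4*6 = 24)
h(W, l) = 2*W
R = 2304 (R = (2*24)² = 48² = 2304)
((-225 + O(-14, 11)*(-146)) + √(R - 230443))/(485580 - 450881) = ((-225 - 10*(-146)) + √(2304 - 230443))/(485580 - 450881) = ((-225 + 1460) + √(-228139))/34699 = (1235 + I*√228139)*(1/34699) = 1235/34699 + I*√228139/34699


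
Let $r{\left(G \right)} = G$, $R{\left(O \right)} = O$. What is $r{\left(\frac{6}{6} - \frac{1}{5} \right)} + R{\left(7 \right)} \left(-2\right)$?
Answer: $- \frac{66}{5} \approx -13.2$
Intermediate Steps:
$r{\left(\frac{6}{6} - \frac{1}{5} \right)} + R{\left(7 \right)} \left(-2\right) = \left(\frac{6}{6} - \frac{1}{5}\right) + 7 \left(-2\right) = \left(6 \cdot \frac{1}{6} - \frac{1}{5}\right) - 14 = \left(1 - \frac{1}{5}\right) - 14 = \frac{4}{5} - 14 = - \frac{66}{5}$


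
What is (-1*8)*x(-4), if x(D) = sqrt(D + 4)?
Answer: 0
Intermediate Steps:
x(D) = sqrt(4 + D)
(-1*8)*x(-4) = (-1*8)*sqrt(4 - 4) = -8*sqrt(0) = -8*0 = 0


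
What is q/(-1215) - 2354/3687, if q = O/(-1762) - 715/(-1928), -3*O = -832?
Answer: -4859428102093/7609083562440 ≈ -0.63863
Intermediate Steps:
O = 832/3 (O = -1/3*(-832) = 832/3 ≈ 277.33)
q = 1087697/5095704 (q = (832/3)/(-1762) - 715/(-1928) = (832/3)*(-1/1762) - 715*(-1/1928) = -416/2643 + 715/1928 = 1087697/5095704 ≈ 0.21345)
q/(-1215) - 2354/3687 = (1087697/5095704)/(-1215) - 2354/3687 = (1087697/5095704)*(-1/1215) - 2354*1/3687 = -1087697/6191280360 - 2354/3687 = -4859428102093/7609083562440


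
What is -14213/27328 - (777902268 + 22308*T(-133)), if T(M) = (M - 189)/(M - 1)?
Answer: -23351123523323/30016 ≈ -7.7796e+8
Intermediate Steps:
T(M) = (-189 + M)/(-1 + M)
-14213/27328 - (777902268 + 22308*T(-133)) = -14213/27328 - (777902268 + 22308*(-189 - 133)/(-1 - 133)) = -14213*1/27328 - 22308/(1/(-322/(-134) + 34871)) = -233/448 - 22308/(1/(-1/134*(-322) + 34871)) = -233/448 - 22308/(1/(161/67 + 34871)) = -233/448 - 22308/(1/(2336518/67)) = -233/448 - 22308/67/2336518 = -233/448 - 22308*2336518/67 = -233/448 - 52123043544/67 = -23351123523323/30016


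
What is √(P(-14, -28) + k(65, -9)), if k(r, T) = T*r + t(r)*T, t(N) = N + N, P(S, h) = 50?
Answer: I*√1705 ≈ 41.292*I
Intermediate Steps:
t(N) = 2*N
k(r, T) = 3*T*r (k(r, T) = T*r + (2*r)*T = T*r + 2*T*r = 3*T*r)
√(P(-14, -28) + k(65, -9)) = √(50 + 3*(-9)*65) = √(50 - 1755) = √(-1705) = I*√1705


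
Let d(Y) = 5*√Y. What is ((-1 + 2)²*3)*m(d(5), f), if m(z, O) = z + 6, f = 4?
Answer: 18 + 15*√5 ≈ 51.541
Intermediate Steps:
m(z, O) = 6 + z
((-1 + 2)²*3)*m(d(5), f) = ((-1 + 2)²*3)*(6 + 5*√5) = (1²*3)*(6 + 5*√5) = (1*3)*(6 + 5*√5) = 3*(6 + 5*√5) = 18 + 15*√5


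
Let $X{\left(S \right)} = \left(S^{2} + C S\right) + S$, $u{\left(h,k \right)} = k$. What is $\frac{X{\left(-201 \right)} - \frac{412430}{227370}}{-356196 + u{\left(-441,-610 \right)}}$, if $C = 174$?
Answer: $- \frac{118782319}{8112698022} \approx -0.014642$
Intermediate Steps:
$X{\left(S \right)} = S^{2} + 175 S$ ($X{\left(S \right)} = \left(S^{2} + 174 S\right) + S = S^{2} + 175 S$)
$\frac{X{\left(-201 \right)} - \frac{412430}{227370}}{-356196 + u{\left(-441,-610 \right)}} = \frac{- 201 \left(175 - 201\right) - \frac{412430}{227370}}{-356196 - 610} = \frac{\left(-201\right) \left(-26\right) - \frac{41243}{22737}}{-356806} = \left(5226 - \frac{41243}{22737}\right) \left(- \frac{1}{356806}\right) = \frac{118782319}{22737} \left(- \frac{1}{356806}\right) = - \frac{118782319}{8112698022}$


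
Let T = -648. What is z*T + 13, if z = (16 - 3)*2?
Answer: -16835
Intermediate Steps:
z = 26 (z = 13*2 = 26)
z*T + 13 = 26*(-648) + 13 = -16848 + 13 = -16835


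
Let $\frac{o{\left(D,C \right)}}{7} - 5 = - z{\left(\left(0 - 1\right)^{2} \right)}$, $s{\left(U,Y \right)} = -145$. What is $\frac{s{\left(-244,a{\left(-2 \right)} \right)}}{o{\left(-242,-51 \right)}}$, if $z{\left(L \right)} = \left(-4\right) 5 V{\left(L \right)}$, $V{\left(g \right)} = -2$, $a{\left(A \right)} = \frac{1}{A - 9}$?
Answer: $\frac{29}{49} \approx 0.59184$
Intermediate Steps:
$a{\left(A \right)} = \frac{1}{-9 + A}$
$z{\left(L \right)} = 40$ ($z{\left(L \right)} = \left(-4\right) 5 \left(-2\right) = \left(-20\right) \left(-2\right) = 40$)
$o{\left(D,C \right)} = -245$ ($o{\left(D,C \right)} = 35 + 7 \left(\left(-1\right) 40\right) = 35 + 7 \left(-40\right) = 35 - 280 = -245$)
$\frac{s{\left(-244,a{\left(-2 \right)} \right)}}{o{\left(-242,-51 \right)}} = - \frac{145}{-245} = \left(-145\right) \left(- \frac{1}{245}\right) = \frac{29}{49}$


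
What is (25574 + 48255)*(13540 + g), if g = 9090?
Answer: 1670750270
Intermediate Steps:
(25574 + 48255)*(13540 + g) = (25574 + 48255)*(13540 + 9090) = 73829*22630 = 1670750270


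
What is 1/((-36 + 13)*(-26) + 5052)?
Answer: 1/5650 ≈ 0.00017699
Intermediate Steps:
1/((-36 + 13)*(-26) + 5052) = 1/(-23*(-26) + 5052) = 1/(598 + 5052) = 1/5650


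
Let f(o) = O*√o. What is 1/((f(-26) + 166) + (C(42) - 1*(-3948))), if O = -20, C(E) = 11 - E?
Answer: 4083/16681289 + 20*I*√26/16681289 ≈ 0.00024477 + 6.1135e-6*I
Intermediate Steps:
f(o) = -20*√o
1/((f(-26) + 166) + (C(42) - 1*(-3948))) = 1/((-20*I*√26 + 166) + ((11 - 1*42) - 1*(-3948))) = 1/((-20*I*√26 + 166) + ((11 - 42) + 3948)) = 1/((-20*I*√26 + 166) + (-31 + 3948)) = 1/((166 - 20*I*√26) + 3917) = 1/(4083 - 20*I*√26)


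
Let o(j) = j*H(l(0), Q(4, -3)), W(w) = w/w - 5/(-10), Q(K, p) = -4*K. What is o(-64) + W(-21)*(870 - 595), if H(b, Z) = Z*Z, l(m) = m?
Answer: -31943/2 ≈ -15972.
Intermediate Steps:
W(w) = 3/2 (W(w) = 1 - 5*(-⅒) = 1 + ½ = 3/2)
H(b, Z) = Z²
o(j) = 256*j (o(j) = j*(-4*4)² = j*(-16)² = j*256 = 256*j)
o(-64) + W(-21)*(870 - 595) = 256*(-64) + 3*(870 - 595)/2 = -16384 + (3/2)*275 = -16384 + 825/2 = -31943/2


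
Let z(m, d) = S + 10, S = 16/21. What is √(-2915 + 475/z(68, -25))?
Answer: I*√146632190/226 ≈ 53.58*I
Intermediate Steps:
S = 16/21 (S = 16*(1/21) = 16/21 ≈ 0.76190)
z(m, d) = 226/21 (z(m, d) = 16/21 + 10 = 226/21)
√(-2915 + 475/z(68, -25)) = √(-2915 + 475/(226/21)) = √(-2915 + 475*(21/226)) = √(-2915 + 9975/226) = √(-648815/226) = I*√146632190/226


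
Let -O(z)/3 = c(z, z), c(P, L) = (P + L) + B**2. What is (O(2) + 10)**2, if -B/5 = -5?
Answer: 3523129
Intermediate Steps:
B = 25 (B = -5*(-5) = 25)
c(P, L) = 625 + L + P (c(P, L) = (P + L) + 25**2 = (L + P) + 625 = 625 + L + P)
O(z) = -1875 - 6*z (O(z) = -3*(625 + z + z) = -3*(625 + 2*z) = -1875 - 6*z)
(O(2) + 10)**2 = ((-1875 - 6*2) + 10)**2 = ((-1875 - 12) + 10)**2 = (-1887 + 10)**2 = (-1877)**2 = 3523129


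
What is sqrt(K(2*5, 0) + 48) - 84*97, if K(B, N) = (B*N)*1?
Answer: -8148 + 4*sqrt(3) ≈ -8141.1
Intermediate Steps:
K(B, N) = B*N
sqrt(K(2*5, 0) + 48) - 84*97 = sqrt((2*5)*0 + 48) - 84*97 = sqrt(10*0 + 48) - 8148 = sqrt(0 + 48) - 8148 = sqrt(48) - 8148 = 4*sqrt(3) - 8148 = -8148 + 4*sqrt(3)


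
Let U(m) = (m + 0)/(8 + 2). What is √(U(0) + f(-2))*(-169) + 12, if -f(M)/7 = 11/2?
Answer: 12 - 169*I*√154/2 ≈ 12.0 - 1048.6*I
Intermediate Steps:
f(M) = -77/2
U(m) = m/10
√(U(0) + f(-2))*(-169) + 12 = √((⅒)*0 - 77/2)*(-169) + 12 = √(0 - 77/2)*(-169) + 12 = √(-77/2)*(-169) + 12 = (I*√154/2)*(-169) + 12 = -169*I*√154/2 + 12 = 12 - 169*I*√154/2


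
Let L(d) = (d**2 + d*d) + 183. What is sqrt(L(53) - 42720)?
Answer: I*sqrt(36919) ≈ 192.14*I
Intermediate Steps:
L(d) = 183 + 2*d**2 (L(d) = (d**2 + d**2) + 183 = 2*d**2 + 183 = 183 + 2*d**2)
sqrt(L(53) - 42720) = sqrt((183 + 2*53**2) - 42720) = sqrt((183 + 2*2809) - 42720) = sqrt((183 + 5618) - 42720) = sqrt(5801 - 42720) = sqrt(-36919) = I*sqrt(36919)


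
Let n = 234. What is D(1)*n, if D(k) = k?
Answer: 234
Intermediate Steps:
D(1)*n = 1*234 = 234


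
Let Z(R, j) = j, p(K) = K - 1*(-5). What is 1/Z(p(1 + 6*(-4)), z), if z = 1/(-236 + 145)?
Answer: -91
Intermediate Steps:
p(K) = 5 + K (p(K) = K + 5 = 5 + K)
z = -1/91 (z = 1/(-91) = -1/91 ≈ -0.010989)
1/Z(p(1 + 6*(-4)), z) = 1/(-1/91) = -91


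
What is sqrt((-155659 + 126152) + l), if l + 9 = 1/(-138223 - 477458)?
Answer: I*sqrt(138128719457597)/68409 ≈ 171.8*I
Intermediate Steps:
l = -5541130/615681 (l = -9 + 1/(-138223 - 477458) = -9 + 1/(-615681) = -9 - 1/615681 = -5541130/615681 ≈ -9.0000)
sqrt((-155659 + 126152) + l) = sqrt((-155659 + 126152) - 5541130/615681) = sqrt(-29507 - 5541130/615681) = sqrt(-18172440397/615681) = I*sqrt(138128719457597)/68409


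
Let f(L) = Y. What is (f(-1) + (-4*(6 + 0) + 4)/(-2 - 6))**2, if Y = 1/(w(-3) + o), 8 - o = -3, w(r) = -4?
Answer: 1369/196 ≈ 6.9847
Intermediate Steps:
o = 11 (o = 8 - 1*(-3) = 8 + 3 = 11)
Y = 1/7 (Y = 1/(-4 + 11) = 1/7 ≈ 0.14286)
f(L) = 1/7
(f(-1) + (-4*(6 + 0) + 4)/(-2 - 6))**2 = (1/7 + (-4*(6 + 0) + 4)/(-2 - 6))**2 = (1/7 + (-4*6 + 4)/(-8))**2 = (1/7 - (-24 + 4)/8)**2 = (1/7 - 1/8*(-20))**2 = (1/7 + 5/2)**2 = (37/14)**2 = 1369/196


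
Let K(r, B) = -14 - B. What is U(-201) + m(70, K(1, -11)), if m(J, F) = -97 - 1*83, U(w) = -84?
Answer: -264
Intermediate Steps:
m(J, F) = -180 (m(J, F) = -97 - 83 = -180)
U(-201) + m(70, K(1, -11)) = -84 - 180 = -264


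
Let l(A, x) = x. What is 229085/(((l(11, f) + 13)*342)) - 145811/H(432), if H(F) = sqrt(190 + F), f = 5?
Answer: 229085/6156 - 145811*sqrt(622)/622 ≈ -5809.3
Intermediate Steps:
229085/(((l(11, f) + 13)*342)) - 145811/H(432) = 229085/(((5 + 13)*342)) - 145811/sqrt(190 + 432) = 229085/((18*342)) - 145811*sqrt(622)/622 = 229085/6156 - 145811*sqrt(622)/622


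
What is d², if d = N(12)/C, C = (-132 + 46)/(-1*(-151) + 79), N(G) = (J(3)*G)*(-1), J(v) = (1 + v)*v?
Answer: 274233600/1849 ≈ 1.4831e+5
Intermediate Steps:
J(v) = v*(1 + v)
N(G) = -12*G (N(G) = ((3*(1 + 3))*G)*(-1) = ((3*4)*G)*(-1) = (12*G)*(-1) = -12*G)
C = -43/115 (C = -86/(151 + 79) = -86/230 = -86*1/230 = -43/115 ≈ -0.37391)
d = 16560/43 (d = (-12*12)/(-43/115) = -144*(-115/43) = 16560/43 ≈ 385.12)
d² = (16560/43)² = 274233600/1849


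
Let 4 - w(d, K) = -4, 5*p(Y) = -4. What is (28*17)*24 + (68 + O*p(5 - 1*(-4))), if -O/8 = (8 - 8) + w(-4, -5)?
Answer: 57716/5 ≈ 11543.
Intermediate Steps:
p(Y) = -⅘ (p(Y) = (⅕)*(-4) = -⅘)
w(d, K) = 8 (w(d, K) = 4 - 1*(-4) = 4 + 4 = 8)
O = -64 (O = -8*((8 - 8) + 8) = -8*(0 + 8) = -8*8 = -64)
(28*17)*24 + (68 + O*p(5 - 1*(-4))) = (28*17)*24 + (68 - 64*(-⅘)) = 476*24 + (68 + 256/5) = 11424 + 596/5 = 57716/5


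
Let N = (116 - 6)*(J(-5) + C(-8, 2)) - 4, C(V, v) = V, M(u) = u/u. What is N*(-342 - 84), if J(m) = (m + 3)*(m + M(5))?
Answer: 1704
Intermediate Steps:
M(u) = 1
J(m) = (1 + m)*(3 + m) (J(m) = (m + 3)*(m + 1) = (3 + m)*(1 + m) = (1 + m)*(3 + m))
N = -4 (N = (116 - 6)*((3 + (-5)² + 4*(-5)) - 8) - 4 = 110*((3 + 25 - 20) - 8) - 4 = 110*(8 - 8) - 4 = 110*0 - 4 = 0 - 4 = -4)
N*(-342 - 84) = -4*(-342 - 84) = -4*(-426) = 1704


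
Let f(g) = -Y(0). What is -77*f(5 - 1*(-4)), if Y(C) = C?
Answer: 0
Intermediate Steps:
f(g) = 0 (f(g) = -1*0 = 0)
-77*f(5 - 1*(-4)) = -77*0 = 0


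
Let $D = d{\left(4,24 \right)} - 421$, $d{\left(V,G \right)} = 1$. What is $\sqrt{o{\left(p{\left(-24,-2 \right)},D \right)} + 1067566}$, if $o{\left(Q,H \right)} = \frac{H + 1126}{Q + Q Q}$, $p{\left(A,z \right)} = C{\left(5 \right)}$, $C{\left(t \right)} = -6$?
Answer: $\frac{\sqrt{240207645}}{15} \approx 1033.2$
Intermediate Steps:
$p{\left(A,z \right)} = -6$
$D = -420$ ($D = 1 - 421 = -420$)
$o{\left(Q,H \right)} = \frac{1126 + H}{Q + Q^{2}}$
$\sqrt{o{\left(p{\left(-24,-2 \right)},D \right)} + 1067566} = \sqrt{\frac{1126 - 420}{\left(-6\right) \left(1 - 6\right)} + 1067566} = \sqrt{\left(- \frac{1}{6}\right) \frac{1}{-5} \cdot 706 + 1067566} = \sqrt{\left(- \frac{1}{6}\right) \left(- \frac{1}{5}\right) 706 + 1067566} = \sqrt{\frac{353}{15} + 1067566} = \sqrt{\frac{16013843}{15}} = \frac{\sqrt{240207645}}{15}$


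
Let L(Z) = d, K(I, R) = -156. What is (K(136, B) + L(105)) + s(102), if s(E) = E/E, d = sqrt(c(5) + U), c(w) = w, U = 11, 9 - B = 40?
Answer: -151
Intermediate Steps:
B = -31 (B = 9 - 1*40 = 9 - 40 = -31)
d = 4 (d = sqrt(5 + 11) = sqrt(16) = 4)
L(Z) = 4
s(E) = 1
(K(136, B) + L(105)) + s(102) = (-156 + 4) + 1 = -152 + 1 = -151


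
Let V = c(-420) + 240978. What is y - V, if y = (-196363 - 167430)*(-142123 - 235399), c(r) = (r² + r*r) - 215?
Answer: 137339267383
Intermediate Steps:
c(r) = -215 + 2*r² (c(r) = (r² + r²) - 215 = 2*r² - 215 = -215 + 2*r²)
y = 137339860946 (y = -363793*(-377522) = 137339860946)
V = 593563 (V = (-215 + 2*(-420)²) + 240978 = (-215 + 2*176400) + 240978 = (-215 + 352800) + 240978 = 352585 + 240978 = 593563)
y - V = 137339860946 - 1*593563 = 137339860946 - 593563 = 137339267383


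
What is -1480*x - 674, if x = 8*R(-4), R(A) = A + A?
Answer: 94046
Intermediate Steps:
R(A) = 2*A
x = -64 (x = 8*(2*(-4)) = 8*(-8) = -64)
-1480*x - 674 = -1480*(-64) - 674 = 94720 - 674 = 94046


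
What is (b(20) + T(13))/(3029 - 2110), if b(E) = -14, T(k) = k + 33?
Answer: 32/919 ≈ 0.034820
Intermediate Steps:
T(k) = 33 + k
(b(20) + T(13))/(3029 - 2110) = (-14 + (33 + 13))/(3029 - 2110) = (-14 + 46)/919 = 32*(1/919) = 32/919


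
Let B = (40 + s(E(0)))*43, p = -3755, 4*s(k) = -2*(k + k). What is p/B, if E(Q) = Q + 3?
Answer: -3755/1591 ≈ -2.3601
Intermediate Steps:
E(Q) = 3 + Q
s(k) = -k (s(k) = (-2*(k + k))/4 = (-4*k)/4 = -k)
B = 1591 (B = (40 - (3 + 0))*43 = (40 - 1*3)*43 = (40 - 3)*43 = 37*43 = 1591)
p/B = -3755/1591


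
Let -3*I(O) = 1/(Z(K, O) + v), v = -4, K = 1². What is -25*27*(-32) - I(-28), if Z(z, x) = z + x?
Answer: 2008799/93 ≈ 21600.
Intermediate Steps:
K = 1
Z(z, x) = x + z
I(O) = -1/(3*(-3 + O)) (I(O) = -1/(3*((O + 1) - 4)) = -1/(3*((1 + O) - 4)) = -1/(3*(-3 + O)))
-25*27*(-32) - I(-28) = -25*27*(-32) - (-1)/(-9 + 3*(-28)) = -675*(-32) - (-1)/(-9 - 84) = 21600 - (-1)/(-93) = 21600 - (-1)*(-1)/93 = 21600 - 1*1/93 = 21600 - 1/93 = 2008799/93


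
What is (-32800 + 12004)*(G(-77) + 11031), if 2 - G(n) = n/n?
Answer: -229421472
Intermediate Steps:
G(n) = 1 (G(n) = 2 - n/n = 2 - 1*1 = 2 - 1 = 1)
(-32800 + 12004)*(G(-77) + 11031) = (-32800 + 12004)*(1 + 11031) = -20796*11032 = -229421472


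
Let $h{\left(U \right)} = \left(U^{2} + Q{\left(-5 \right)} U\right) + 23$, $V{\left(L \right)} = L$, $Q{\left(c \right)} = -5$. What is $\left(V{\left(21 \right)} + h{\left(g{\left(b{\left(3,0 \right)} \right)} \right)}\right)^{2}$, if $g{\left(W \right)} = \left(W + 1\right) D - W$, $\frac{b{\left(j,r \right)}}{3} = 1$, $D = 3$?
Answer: $6400$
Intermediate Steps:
$b{\left(j,r \right)} = 3$ ($b{\left(j,r \right)} = 3 \cdot 1 = 3$)
$g{\left(W \right)} = 3 + 2 W$ ($g{\left(W \right)} = \left(W + 1\right) 3 - W = \left(1 + W\right) 3 - W = \left(3 + 3 W\right) - W = 3 + 2 W$)
$h{\left(U \right)} = 23 + U^{2} - 5 U$ ($h{\left(U \right)} = \left(U^{2} - 5 U\right) + 23 = 23 + U^{2} - 5 U$)
$\left(V{\left(21 \right)} + h{\left(g{\left(b{\left(3,0 \right)} \right)} \right)}\right)^{2} = \left(21 + \left(23 + \left(3 + 2 \cdot 3\right)^{2} - 5 \left(3 + 2 \cdot 3\right)\right)\right)^{2} = \left(21 + \left(23 + \left(3 + 6\right)^{2} - 5 \left(3 + 6\right)\right)\right)^{2} = \left(21 + \left(23 + 9^{2} - 45\right)\right)^{2} = \left(21 + \left(23 + 81 - 45\right)\right)^{2} = \left(21 + 59\right)^{2} = 80^{2} = 6400$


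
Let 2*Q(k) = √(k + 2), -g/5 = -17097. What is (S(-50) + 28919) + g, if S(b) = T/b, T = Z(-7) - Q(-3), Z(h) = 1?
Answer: 5720199/50 + I/100 ≈ 1.144e+5 + 0.01*I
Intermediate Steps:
g = 85485 (g = -5*(-17097) = 85485)
Q(k) = √(2 + k)/2 (Q(k) = √(k + 2)/2 = √(2 + k)/2)
T = 1 - I/2 (T = 1 - √(2 - 3)/2 = 1 - √(-1)/2 = 1 - I/2 ≈ 1.0 - 0.5*I)
S(b) = (1 - I/2)/b
(S(-50) + 28919) + g = ((½)*(2 - I)/(-50) + 28919) + 85485 = ((½)*(-1/50)*(2 - I) + 28919) + 85485 = ((-1/50 + I/100) + 28919) + 85485 = (1445949/50 + I/100) + 85485 = 5720199/50 + I/100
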